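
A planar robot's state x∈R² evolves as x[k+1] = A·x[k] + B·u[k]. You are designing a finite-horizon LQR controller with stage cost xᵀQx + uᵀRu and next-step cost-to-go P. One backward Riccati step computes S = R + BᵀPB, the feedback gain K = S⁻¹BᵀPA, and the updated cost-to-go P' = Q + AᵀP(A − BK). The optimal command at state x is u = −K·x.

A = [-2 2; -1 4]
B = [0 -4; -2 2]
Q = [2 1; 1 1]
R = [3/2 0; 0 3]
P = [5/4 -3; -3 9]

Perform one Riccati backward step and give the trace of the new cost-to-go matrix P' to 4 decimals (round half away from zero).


BᵀP = [6.0000 -18.0000; -11.0000 30.0000]
S = R + BᵀPB = [3/2 0; 0 3] + [36.0000 -60.0000; -60.0000 104.0000] = [37.5000 -60.0000; -60.0000 107.0000]
BᵀPA = [6.0000 -60.0000; -8.0000 98.0000]
K = S⁻¹·BᵀPA = [0.3927 -1.3091; 0.1455 0.1818]
A−BK = [-1.4182 2.7273; -0.5055 1.0182]
AᵀP(A−BK) = [0.8073 -1.6909; -1.6909 4.6364]
P' = Q + AᵀP(A−BK) = [2.8073 -0.6909; -0.6909 5.6364]
tr(P') = 8.4436

8.4436


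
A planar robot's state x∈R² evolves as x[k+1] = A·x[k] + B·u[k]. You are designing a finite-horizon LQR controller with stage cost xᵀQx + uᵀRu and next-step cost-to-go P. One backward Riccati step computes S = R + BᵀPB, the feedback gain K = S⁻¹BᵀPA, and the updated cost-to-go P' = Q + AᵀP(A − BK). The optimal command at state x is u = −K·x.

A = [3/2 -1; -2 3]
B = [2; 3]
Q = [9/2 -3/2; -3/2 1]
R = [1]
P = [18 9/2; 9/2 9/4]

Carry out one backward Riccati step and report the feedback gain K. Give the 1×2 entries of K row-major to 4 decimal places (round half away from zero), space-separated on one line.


BᵀP = [49.5000 15.7500]
S = R + BᵀPB = [1] + [146.2500] = [147.2500]
BᵀPA = [42.7500 -2.2500]
K = S⁻¹·BᵀPA = [0.2903 -0.0153]
A−BK = [0.9194 -0.9694; -2.8710 3.0458]
AᵀP(A−BK) = [10.0887 -10.5968; -10.5968 11.2156]
P' = Q + AᵀP(A−BK) = [14.5887 -12.0968; -12.0968 12.2156]
tr(P') = 26.8043

0.2903 -0.0153


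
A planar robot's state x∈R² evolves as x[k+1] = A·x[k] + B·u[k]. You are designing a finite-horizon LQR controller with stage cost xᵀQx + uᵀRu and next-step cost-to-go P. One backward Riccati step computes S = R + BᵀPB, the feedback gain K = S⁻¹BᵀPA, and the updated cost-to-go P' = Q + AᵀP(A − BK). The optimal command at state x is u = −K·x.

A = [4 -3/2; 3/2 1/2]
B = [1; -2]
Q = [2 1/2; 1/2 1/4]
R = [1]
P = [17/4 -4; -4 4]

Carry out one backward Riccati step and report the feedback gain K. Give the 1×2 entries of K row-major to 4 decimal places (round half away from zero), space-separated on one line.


0.8322 -0.6544

BᵀP = [12.2500 -12.0000]
S = R + BᵀPB = [1] + [36.2500] = [37.2500]
BᵀPA = [31.0000 -24.3750]
K = S⁻¹·BᵀPA = [0.8322 -0.6544]
A−BK = [3.1678 -0.8456; 3.1644 -0.8087]
AᵀP(A−BK) = [3.2013 -1.2148; -1.2148 0.6124]
P' = Q + AᵀP(A−BK) = [5.2013 -0.7148; -0.7148 0.8624]
tr(P') = 6.0638


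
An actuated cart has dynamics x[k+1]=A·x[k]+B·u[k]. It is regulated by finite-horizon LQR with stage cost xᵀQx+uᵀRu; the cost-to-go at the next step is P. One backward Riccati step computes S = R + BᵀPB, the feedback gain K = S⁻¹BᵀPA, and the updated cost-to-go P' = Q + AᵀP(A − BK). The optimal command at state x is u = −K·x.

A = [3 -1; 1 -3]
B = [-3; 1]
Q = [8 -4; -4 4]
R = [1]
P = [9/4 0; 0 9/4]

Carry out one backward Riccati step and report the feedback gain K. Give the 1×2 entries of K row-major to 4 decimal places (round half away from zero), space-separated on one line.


-0.7660 0.0000

BᵀP = [-6.7500 2.2500]
S = R + BᵀPB = [1] + [22.5000] = [23.5000]
BᵀPA = [-18.0000 0.0000]
K = S⁻¹·BᵀPA = [-0.7660 0.0000]
A−BK = [0.7021 -1.0000; 1.7660 -3.0000]
AᵀP(A−BK) = [8.7128 -13.5000; -13.5000 22.5000]
P' = Q + AᵀP(A−BK) = [16.7128 -17.5000; -17.5000 26.5000]
tr(P') = 43.2128


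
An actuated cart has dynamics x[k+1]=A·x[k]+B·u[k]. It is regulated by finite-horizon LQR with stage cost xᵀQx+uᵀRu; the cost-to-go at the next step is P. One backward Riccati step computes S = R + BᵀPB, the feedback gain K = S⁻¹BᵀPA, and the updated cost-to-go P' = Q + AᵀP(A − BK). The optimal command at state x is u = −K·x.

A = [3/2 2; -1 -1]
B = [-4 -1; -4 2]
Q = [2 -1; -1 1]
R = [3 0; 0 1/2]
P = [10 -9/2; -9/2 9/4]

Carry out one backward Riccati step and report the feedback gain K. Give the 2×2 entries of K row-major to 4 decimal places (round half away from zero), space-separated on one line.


-0.1622 -0.2324 -0.8270 -1.0054

BᵀP = [-22.0000 9.0000; -19.0000 9.0000]
S = R + BᵀPB = [3 0; 0 1/2] + [52.0000 40.0000; 40.0000 37.0000] = [55.0000 40.0000; 40.0000 37.5000]
BᵀPA = [-42.0000 -53.0000; -37.5000 -47.0000]
K = S⁻¹·BᵀPA = [-0.1622 -0.2324; -0.8270 -1.0054]
A−BK = [0.0243 0.0649; 0.0054 0.0811]
AᵀP(A−BK) = [0.4257 0.5351; 0.5351 0.6770]
P' = Q + AᵀP(A−BK) = [2.4257 -0.4649; -0.4649 1.6770]
tr(P') = 4.1027


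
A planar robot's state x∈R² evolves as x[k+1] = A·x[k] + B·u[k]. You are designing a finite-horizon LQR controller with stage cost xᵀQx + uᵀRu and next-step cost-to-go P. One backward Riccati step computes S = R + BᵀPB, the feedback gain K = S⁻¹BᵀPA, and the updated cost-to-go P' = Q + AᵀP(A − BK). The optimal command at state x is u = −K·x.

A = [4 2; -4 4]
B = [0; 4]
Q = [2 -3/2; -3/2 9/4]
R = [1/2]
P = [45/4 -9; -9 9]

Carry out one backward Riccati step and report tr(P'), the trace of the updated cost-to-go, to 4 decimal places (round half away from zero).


BᵀP = [-36.0000 36.0000]
S = R + BᵀPB = [1/2] + [144.0000] = [144.5000]
BᵀPA = [-288.0000 72.0000]
K = S⁻¹·BᵀPA = [-1.9931 0.4983]
A−BK = [4.0000 2.0000; 3.9723 2.0069]
AᵀP(A−BK) = [37.9931 17.5017; 17.5017 9.1246]
P' = Q + AᵀP(A−BK) = [39.9931 16.0017; 16.0017 11.3746]
tr(P') = 51.3676

51.3676


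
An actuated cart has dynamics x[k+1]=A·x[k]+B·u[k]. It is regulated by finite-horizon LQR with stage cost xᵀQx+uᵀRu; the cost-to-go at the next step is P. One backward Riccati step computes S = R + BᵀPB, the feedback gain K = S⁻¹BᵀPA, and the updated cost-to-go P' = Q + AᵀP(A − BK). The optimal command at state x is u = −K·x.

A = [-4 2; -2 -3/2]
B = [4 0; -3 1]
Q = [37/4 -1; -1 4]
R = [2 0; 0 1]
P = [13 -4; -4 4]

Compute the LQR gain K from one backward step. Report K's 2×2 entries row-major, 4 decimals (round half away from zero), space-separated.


-0.8380 0.4946 -3.0929 -0.0302

BᵀP = [64.0000 -28.0000; -4.0000 4.0000]
S = R + BᵀPB = [2 0; 0 1] + [340.0000 -28.0000; -28.0000 4.0000] = [342.0000 -28.0000; -28.0000 5.0000]
BᵀPA = [-200.0000 170.0000; 8.0000 -14.0000]
K = S⁻¹·BᵀPA = [-0.8380 0.4946; -3.0929 -0.0302]
A−BK = [-0.6479 0.0216; -1.4212 0.0140]
AᵀP(A−BK) = [17.1404 -0.8380; -0.8380 0.4946]
P' = Q + AᵀP(A−BK) = [26.3904 -1.8380; -1.8380 4.4946]
tr(P') = 30.8850


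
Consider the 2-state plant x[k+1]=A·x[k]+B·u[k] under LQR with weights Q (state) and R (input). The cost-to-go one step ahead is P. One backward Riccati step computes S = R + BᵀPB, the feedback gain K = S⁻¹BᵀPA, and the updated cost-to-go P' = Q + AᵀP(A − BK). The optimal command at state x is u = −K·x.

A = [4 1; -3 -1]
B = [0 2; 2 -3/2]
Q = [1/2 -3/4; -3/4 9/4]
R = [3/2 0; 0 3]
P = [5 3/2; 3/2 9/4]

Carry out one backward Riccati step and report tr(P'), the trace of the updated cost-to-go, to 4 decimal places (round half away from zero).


BᵀP = [3.0000 4.5000; 7.7500 -0.3750]
S = R + BᵀPB = [3/2 0; 0 3] + [9.0000 -0.7500; -0.7500 16.0625] = [10.5000 -0.7500; -0.7500 19.0625]
BᵀPA = [-1.5000 -1.5000; 32.1250 8.1250]
K = S⁻¹·BᵀPA = [-0.0225 -0.1127; 1.6844 0.4218]
A−BK = [0.6313 0.1564; -0.4284 -0.1419]
AᵀP(A−BK) = [10.1062 2.5308; 2.5308 0.6538]
P' = Q + AᵀP(A−BK) = [10.6062 1.7808; 1.7808 2.9038]
tr(P') = 13.5100

13.5100


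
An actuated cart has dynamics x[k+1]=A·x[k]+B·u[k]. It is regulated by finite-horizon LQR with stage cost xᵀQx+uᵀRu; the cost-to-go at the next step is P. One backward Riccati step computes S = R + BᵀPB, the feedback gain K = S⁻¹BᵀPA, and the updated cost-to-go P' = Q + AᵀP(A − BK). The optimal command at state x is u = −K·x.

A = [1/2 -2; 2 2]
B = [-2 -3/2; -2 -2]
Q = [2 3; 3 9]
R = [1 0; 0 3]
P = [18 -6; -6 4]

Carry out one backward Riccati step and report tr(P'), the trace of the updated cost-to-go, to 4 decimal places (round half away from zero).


67.9666

BᵀP = [-24.0000 4.0000; -15.0000 1.0000]
S = R + BᵀPB = [1 0; 0 3] + [40.0000 28.0000; 28.0000 20.5000] = [41.0000 28.0000; 28.0000 23.5000]
BᵀPA = [-4.0000 56.0000; -5.5000 32.0000]
K = S⁻¹·BᵀPA = [0.3343 2.3398; -0.6323 -1.4262]
A−BK = [0.2201 0.5404; 1.4039 3.8273]
AᵀP(A−BK) = [6.3593 17.5153; 17.5153 50.6072]
P' = Q + AᵀP(A−BK) = [8.3593 20.5153; 20.5153 59.6072]
tr(P') = 67.9666


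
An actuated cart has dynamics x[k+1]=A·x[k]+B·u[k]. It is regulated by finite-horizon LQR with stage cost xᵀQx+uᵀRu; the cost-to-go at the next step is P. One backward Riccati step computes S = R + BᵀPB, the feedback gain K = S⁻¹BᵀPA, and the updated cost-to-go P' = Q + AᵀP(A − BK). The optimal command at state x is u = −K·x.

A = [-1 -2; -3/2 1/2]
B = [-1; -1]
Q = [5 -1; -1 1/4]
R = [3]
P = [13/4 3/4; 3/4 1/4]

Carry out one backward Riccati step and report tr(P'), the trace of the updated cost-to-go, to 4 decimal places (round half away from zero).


12.0625

BᵀP = [-4.0000 -1.0000]
S = R + BᵀPB = [3] + [5.0000] = [8.0000]
BᵀPA = [5.5000 7.5000]
K = S⁻¹·BᵀPA = [0.6875 0.9375]
A−BK = [-0.3125 -1.0625; -0.8125 1.4375]
AᵀP(A−BK) = [2.2813 3.0313; 3.0313 4.5313]
P' = Q + AᵀP(A−BK) = [7.2813 2.0313; 2.0313 4.7813]
tr(P') = 12.0625


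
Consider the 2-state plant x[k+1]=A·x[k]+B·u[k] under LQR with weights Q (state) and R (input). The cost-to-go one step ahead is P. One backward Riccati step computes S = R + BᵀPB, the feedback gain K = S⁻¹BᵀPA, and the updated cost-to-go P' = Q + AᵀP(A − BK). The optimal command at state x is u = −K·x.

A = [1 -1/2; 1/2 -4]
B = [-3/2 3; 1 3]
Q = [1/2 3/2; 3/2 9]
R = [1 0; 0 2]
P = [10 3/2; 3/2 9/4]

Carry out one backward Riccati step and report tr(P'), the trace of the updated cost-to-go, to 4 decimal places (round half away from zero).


BᵀP = [-13.5000 0.0000; 34.5000 11.2500]
S = R + BᵀPB = [1 0; 0 2] + [20.2500 -40.5000; -40.5000 137.2500] = [21.2500 -40.5000; -40.5000 139.2500]
BᵀPA = [-13.5000 6.7500; 40.1250 -62.2500]
K = S⁻¹·BᵀPA = [-0.1932 -1.1989; 0.2320 -0.7957]
A−BK = [0.0143 0.0888; -0.0027 -0.4138]
AᵀP(A−BK) = [0.1469 -0.1316; -0.1316 3.0578]
P' = Q + AᵀP(A−BK) = [0.6469 1.3684; 1.3684 12.0578]
tr(P') = 12.7047

12.7047


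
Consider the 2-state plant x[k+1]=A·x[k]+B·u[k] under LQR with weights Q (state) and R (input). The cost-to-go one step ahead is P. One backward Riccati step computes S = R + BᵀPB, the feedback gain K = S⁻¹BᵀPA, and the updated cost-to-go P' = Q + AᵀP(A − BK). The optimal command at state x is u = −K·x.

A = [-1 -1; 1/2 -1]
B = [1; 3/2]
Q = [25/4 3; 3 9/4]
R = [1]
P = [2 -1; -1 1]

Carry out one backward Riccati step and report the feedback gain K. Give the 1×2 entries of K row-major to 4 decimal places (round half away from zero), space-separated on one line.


BᵀP = [0.5000 0.5000]
S = R + BᵀPB = [1] + [1.2500] = [2.2500]
BᵀPA = [-0.2500 -1.0000]
K = S⁻¹·BᵀPA = [-0.1111 -0.4444]
A−BK = [-0.8889 -0.5556; 0.6667 -0.3333]
AᵀP(A−BK) = [3.2222 0.8889; 0.8889 0.5556]
P' = Q + AᵀP(A−BK) = [9.4722 3.8889; 3.8889 2.8056]
tr(P') = 12.2778

-0.1111 -0.4444


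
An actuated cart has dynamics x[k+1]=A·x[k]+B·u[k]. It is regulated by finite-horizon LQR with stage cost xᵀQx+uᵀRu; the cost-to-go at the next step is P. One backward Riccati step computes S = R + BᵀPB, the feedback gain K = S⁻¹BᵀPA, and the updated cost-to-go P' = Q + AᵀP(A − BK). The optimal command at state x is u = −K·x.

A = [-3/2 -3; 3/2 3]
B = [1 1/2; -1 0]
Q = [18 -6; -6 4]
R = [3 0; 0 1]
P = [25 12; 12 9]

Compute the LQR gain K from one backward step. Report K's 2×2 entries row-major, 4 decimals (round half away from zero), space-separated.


-0.8726 -1.7452 -0.5625 -1.1250

BᵀP = [13.0000 3.0000; 12.5000 6.0000]
S = R + BᵀPB = [3 0; 0 1] + [10.0000 6.5000; 6.5000 6.2500] = [13.0000 6.5000; 6.5000 7.2500]
BᵀPA = [-15.0000 -30.0000; -9.7500 -19.5000]
K = S⁻¹·BᵀPA = [-0.8726 -1.7452; -0.5625 -1.1250]
A−BK = [-0.3462 -0.6923; 0.6274 1.2548]
AᵀP(A−BK) = [3.9267 7.8534; 7.8534 15.7067]
P' = Q + AᵀP(A−BK) = [21.9267 1.8534; 1.8534 19.7067]
tr(P') = 41.6334


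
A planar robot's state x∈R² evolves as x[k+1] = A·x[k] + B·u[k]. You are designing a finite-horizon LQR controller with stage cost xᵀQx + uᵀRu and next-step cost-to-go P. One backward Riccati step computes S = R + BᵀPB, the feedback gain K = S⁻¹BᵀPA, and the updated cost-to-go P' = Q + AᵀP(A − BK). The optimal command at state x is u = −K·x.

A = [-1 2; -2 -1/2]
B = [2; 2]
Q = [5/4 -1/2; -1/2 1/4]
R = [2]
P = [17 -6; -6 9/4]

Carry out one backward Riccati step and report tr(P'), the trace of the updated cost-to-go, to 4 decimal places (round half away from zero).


8.9315

BᵀP = [22.0000 -7.5000]
S = R + BᵀPB = [2] + [29.0000] = [31.0000]
BᵀPA = [-7.0000 47.7500]
K = S⁻¹·BᵀPA = [-0.2258 1.5403]
A−BK = [-0.5484 -1.0806; -1.5484 -3.5806]
AᵀP(A−BK) = [0.4194 0.0323; 0.0323 7.0121]
P' = Q + AᵀP(A−BK) = [1.6694 -0.4677; -0.4677 7.2621]
tr(P') = 8.9315


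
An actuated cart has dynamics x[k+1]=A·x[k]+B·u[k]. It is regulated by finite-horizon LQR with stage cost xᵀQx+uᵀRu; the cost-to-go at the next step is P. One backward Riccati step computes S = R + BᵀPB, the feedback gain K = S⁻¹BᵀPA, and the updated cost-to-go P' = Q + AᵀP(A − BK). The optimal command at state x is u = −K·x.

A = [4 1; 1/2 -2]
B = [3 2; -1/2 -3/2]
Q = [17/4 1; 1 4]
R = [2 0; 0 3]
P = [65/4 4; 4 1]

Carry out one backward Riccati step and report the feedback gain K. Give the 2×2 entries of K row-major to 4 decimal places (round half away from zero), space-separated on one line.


BᵀP = [46.7500 11.5000; 26.5000 6.5000]
S = R + BᵀPB = [2 0; 0 3] + [134.5000 76.2500; 76.2500 43.2500] = [136.5000 76.2500; 76.2500 46.2500]
BᵀPA = [192.7500 23.7500; 109.2500 13.5000]
K = S⁻¹·BᵀPA = [1.1709 0.1384; 0.4317 0.0637]
A−BK = [-0.3762 0.4574; 1.7330 -1.8352]
AᵀP(A−BK) = [3.3887 0.3623; 0.3623 0.1028]
P' = Q + AᵀP(A−BK) = [7.6387 1.3623; 1.3623 4.1028]
tr(P') = 11.7415

1.1709 0.1384 0.4317 0.0637


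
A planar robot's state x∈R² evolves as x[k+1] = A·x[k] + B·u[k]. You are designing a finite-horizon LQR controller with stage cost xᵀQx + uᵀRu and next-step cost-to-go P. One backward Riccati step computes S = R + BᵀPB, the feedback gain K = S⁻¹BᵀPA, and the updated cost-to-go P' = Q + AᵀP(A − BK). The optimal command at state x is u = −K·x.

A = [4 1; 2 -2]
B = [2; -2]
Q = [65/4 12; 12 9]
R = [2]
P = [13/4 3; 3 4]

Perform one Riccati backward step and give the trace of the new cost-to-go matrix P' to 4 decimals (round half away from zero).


145.0357

BᵀP = [0.5000 -2.0000]
S = R + BᵀPB = [2] + [5.0000] = [7.0000]
BᵀPA = [-2.0000 4.5000]
K = S⁻¹·BᵀPA = [-0.2857 0.6429]
A−BK = [4.5714 -0.2857; 1.4286 -0.7143]
AᵀP(A−BK) = [115.4286 -19.7143; -19.7143 4.3571]
P' = Q + AᵀP(A−BK) = [131.6786 -7.7143; -7.7143 13.3571]
tr(P') = 145.0357


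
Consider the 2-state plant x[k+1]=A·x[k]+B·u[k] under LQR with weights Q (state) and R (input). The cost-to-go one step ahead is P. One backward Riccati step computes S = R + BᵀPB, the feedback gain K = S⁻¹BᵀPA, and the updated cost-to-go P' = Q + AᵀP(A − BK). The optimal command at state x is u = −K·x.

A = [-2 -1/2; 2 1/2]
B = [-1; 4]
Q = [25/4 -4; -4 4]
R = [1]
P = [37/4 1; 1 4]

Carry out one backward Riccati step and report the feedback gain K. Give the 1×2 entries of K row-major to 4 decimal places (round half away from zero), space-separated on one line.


BᵀP = [-5.2500 15.0000]
S = R + BᵀPB = [1] + [65.2500] = [66.2500]
BᵀPA = [40.5000 10.1250]
K = S⁻¹·BᵀPA = [0.6113 0.1528]
A−BK = [-1.3887 -0.3472; -0.4453 -0.1113]
AᵀP(A−BK) = [20.2415 5.0604; 5.0604 1.2651]
P' = Q + AᵀP(A−BK) = [26.4915 1.0604; 1.0604 5.2651]
tr(P') = 31.7566

0.6113 0.1528


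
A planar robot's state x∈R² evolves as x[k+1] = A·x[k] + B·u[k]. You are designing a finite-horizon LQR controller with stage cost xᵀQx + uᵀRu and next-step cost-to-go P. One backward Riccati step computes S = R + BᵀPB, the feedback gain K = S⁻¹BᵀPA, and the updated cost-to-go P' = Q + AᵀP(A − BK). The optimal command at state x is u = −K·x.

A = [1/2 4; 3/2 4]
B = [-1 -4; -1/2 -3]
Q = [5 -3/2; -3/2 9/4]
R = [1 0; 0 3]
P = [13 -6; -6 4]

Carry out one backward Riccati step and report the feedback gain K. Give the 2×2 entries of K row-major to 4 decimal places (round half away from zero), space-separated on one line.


BᵀP = [-10.0000 4.0000; -34.0000 12.0000]
S = R + BᵀPB = [1 0; 0 3] + [8.0000 28.0000; 28.0000 100.0000] = [9.0000 28.0000; 28.0000 103.0000]
BᵀPA = [1.0000 -24.0000; 1.0000 -88.0000]
K = S⁻¹·BᵀPA = [0.5245 -0.0559; -0.1329 -0.8392]
A−BK = [0.4930 0.5874; 1.3636 1.4545]
AᵀP(A−BK) = [2.8584 2.8951; 2.8951 4.8112]
P' = Q + AᵀP(A−BK) = [7.8584 1.3951; 1.3951 7.0612]
tr(P') = 14.9196

0.5245 -0.0559 -0.1329 -0.8392


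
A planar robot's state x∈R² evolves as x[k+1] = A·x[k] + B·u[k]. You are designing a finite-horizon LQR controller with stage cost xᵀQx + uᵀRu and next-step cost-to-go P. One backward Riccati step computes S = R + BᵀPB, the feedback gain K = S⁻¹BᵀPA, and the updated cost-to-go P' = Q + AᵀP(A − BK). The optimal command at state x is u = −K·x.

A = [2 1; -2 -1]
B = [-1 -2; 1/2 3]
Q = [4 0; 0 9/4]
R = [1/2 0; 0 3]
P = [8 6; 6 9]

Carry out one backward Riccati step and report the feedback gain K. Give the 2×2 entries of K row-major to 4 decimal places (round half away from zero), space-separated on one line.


-0.9231 -0.4615 -0.4755 -0.2378

BᵀP = [-5.0000 -1.5000; 2.0000 15.0000]
S = R + BᵀPB = [1/2 0; 0 3] + [4.2500 5.5000; 5.5000 41.0000] = [4.7500 5.5000; 5.5000 44.0000]
BᵀPA = [-7.0000 -3.5000; -26.0000 -13.0000]
K = S⁻¹·BᵀPA = [-0.9231 -0.4615; -0.4755 -0.2378]
A−BK = [0.1259 0.0629; -0.1119 -0.0559]
AᵀP(A−BK) = [1.1748 0.5874; 0.5874 0.2937]
P' = Q + AᵀP(A−BK) = [5.1748 0.5874; 0.5874 2.5437]
tr(P') = 7.7185


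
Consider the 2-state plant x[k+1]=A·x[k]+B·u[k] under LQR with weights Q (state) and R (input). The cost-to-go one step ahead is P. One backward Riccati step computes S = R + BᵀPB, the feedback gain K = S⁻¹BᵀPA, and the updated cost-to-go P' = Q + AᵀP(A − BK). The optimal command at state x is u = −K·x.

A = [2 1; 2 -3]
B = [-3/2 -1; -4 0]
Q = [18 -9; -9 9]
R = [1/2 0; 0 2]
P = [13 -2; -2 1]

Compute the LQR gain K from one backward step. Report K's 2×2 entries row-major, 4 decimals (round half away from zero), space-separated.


BᵀP = [-11.5000 -1.0000; -13.0000 2.0000]
S = R + BᵀPB = [1/2 0; 0 2] + [21.2500 11.5000; 11.5000 13.0000] = [21.7500 11.5000; 11.5000 15.0000]
BᵀPA = [-25.0000 -8.5000; -22.0000 -19.0000]
K = S⁻¹·BᵀPA = [-0.6289 0.4691; -0.9845 -1.6263]
A−BK = [0.0722 0.0773; -0.5155 -1.1237]
AᵀP(A−BK) = [2.6186 3.9485; 3.9485 7.0876]
P' = Q + AᵀP(A−BK) = [20.6186 -5.0515; -5.0515 16.0876]
tr(P') = 36.7062

-0.6289 0.4691 -0.9845 -1.6263


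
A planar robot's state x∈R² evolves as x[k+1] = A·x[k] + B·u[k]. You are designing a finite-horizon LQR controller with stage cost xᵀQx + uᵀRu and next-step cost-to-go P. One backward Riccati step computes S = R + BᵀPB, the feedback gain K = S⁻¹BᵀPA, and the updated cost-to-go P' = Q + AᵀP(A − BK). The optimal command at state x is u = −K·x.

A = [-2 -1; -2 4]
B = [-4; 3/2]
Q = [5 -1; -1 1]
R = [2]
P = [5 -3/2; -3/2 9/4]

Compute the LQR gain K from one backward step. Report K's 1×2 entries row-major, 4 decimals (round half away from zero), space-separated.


BᵀP = [-22.2500 9.3750]
S = R + BᵀPB = [2] + [103.0625] = [105.0625]
BᵀPA = [25.7500 59.7500]
K = S⁻¹·BᵀPA = [0.2451 0.5687]
A−BK = [-1.0196 1.2748; -2.3676 3.1469]
AᵀP(A−BK) = [10.6889 -13.6443; -13.6443 19.0196]
P' = Q + AᵀP(A−BK) = [15.6889 -14.6443; -14.6443 20.0196]
tr(P') = 35.7085

0.2451 0.5687


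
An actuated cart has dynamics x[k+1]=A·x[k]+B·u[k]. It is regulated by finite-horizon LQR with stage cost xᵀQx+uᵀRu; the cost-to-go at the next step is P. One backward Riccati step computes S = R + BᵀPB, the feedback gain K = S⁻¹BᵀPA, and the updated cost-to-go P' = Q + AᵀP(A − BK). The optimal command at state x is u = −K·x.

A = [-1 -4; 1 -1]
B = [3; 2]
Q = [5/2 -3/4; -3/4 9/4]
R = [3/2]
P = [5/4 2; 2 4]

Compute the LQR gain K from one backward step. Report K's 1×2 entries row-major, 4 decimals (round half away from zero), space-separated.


0.1185 -0.8531

BᵀP = [7.7500 14.0000]
S = R + BᵀPB = [3/2] + [51.2500] = [52.7500]
BᵀPA = [6.2500 -45.0000]
K = S⁻¹·BᵀPA = [0.1185 -0.8531]
A−BK = [-1.3555 -1.4408; 0.7630 0.7062]
AᵀP(A−BK) = [0.5095 0.3318; 0.3318 1.6114]
P' = Q + AᵀP(A−BK) = [3.0095 -0.4182; -0.4182 3.8614]
tr(P') = 6.8709


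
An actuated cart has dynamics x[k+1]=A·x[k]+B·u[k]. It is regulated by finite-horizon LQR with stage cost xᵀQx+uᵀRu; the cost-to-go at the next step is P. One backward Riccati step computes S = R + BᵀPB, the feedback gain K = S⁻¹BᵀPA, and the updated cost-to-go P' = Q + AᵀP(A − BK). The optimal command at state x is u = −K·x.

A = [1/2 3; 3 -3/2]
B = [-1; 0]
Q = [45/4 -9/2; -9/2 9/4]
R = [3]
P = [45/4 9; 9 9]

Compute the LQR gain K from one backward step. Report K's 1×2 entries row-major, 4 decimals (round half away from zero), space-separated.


BᵀP = [-11.2500 -9.0000]
S = R + BᵀPB = [3] + [11.2500] = [14.2500]
BᵀPA = [-32.6250 -20.2500]
K = S⁻¹·BᵀPA = [-2.2895 -1.4211]
A−BK = [-1.7895 1.5789; 3.0000 -1.5000]
AᵀP(A−BK) = [36.1184 4.2632; 4.2632 11.7237]
P' = Q + AᵀP(A−BK) = [47.3684 -0.2368; -0.2368 13.9737]
tr(P') = 61.3421

-2.2895 -1.4211


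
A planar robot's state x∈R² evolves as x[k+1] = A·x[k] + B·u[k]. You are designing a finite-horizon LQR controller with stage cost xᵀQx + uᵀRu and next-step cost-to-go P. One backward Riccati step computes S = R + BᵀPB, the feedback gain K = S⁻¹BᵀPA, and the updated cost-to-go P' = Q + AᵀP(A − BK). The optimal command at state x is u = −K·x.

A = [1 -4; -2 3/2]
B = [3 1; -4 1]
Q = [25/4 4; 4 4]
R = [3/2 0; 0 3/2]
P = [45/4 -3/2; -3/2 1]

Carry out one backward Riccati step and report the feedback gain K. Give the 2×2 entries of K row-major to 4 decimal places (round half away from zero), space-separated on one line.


0.3990 -0.8794 -0.1599 -1.1414

BᵀP = [39.7500 -8.5000; 9.7500 -0.5000]
S = R + BᵀPB = [3/2 0; 0 3/2] + [153.2500 31.2500; 31.2500 9.2500] = [154.7500 31.2500; 31.2500 10.7500]
BᵀPA = [56.7500 -171.7500; 10.7500 -39.7500]
K = S⁻¹·BᵀPA = [0.3990 -0.8794; -0.1599 -1.1414]
A−BK = [-0.0371 -0.2205; -0.2440 -0.8761]
AᵀP(A−BK) = [0.3251 -0.0761; -0.0761 3.8491]
P' = Q + AᵀP(A−BK) = [6.5751 3.9239; 3.9239 7.8491]
tr(P') = 14.4241


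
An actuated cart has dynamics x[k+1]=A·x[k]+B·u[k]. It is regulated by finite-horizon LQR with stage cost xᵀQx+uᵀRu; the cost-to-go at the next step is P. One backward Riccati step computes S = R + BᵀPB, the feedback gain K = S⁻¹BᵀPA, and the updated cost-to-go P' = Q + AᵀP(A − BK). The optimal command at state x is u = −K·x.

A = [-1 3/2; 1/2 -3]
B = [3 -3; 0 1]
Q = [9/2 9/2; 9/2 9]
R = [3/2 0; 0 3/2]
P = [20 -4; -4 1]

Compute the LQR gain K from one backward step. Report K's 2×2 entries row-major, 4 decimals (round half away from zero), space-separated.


BᵀP = [60.0000 -12.0000; -64.0000 13.0000]
S = R + BᵀPB = [3/2 0; 0 3/2] + [180.0000 -192.0000; -192.0000 205.0000] = [181.5000 -192.0000; -192.0000 206.5000]
BᵀPA = [-66.0000 126.0000; 70.5000 -135.0000]
K = S⁻¹·BᵀPA = [-0.1510 0.1608; 0.2010 -0.5043]
A−BK = [0.0560 -0.4951; 0.2990 -2.4957]
AᵀP(A−BK) = [0.1130 -0.3380; -0.3380 1.6663]
P' = Q + AᵀP(A−BK) = [4.6130 4.1620; 4.1620 10.6663]
tr(P') = 15.2792

-0.1510 0.1608 0.2010 -0.5043


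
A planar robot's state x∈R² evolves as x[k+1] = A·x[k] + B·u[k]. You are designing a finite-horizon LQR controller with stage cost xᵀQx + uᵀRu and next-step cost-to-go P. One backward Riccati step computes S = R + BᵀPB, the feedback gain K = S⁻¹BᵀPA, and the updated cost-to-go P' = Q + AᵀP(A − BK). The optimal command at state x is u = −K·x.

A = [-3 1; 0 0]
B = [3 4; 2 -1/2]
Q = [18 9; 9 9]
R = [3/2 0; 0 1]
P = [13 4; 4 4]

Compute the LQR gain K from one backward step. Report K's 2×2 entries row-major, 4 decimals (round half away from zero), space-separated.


-0.1758 0.0586 -0.6119 0.2040

BᵀP = [47.0000 20.0000; 50.0000 14.0000]
S = R + BᵀPB = [3/2 0; 0 1] + [181.0000 178.0000; 178.0000 193.0000] = [182.5000 178.0000; 178.0000 194.0000]
BᵀPA = [-141.0000 47.0000; -150.0000 50.0000]
K = S⁻¹·BᵀPA = [-0.1758 0.0586; -0.6119 0.2040]
A−BK = [-0.0250 0.0083; 0.0456 -0.0152]
AᵀP(A−BK) = [0.4281 -0.1427; -0.1427 0.0476]
P' = Q + AᵀP(A−BK) = [18.4281 8.8573; 8.8573 9.0476]
tr(P') = 27.4757


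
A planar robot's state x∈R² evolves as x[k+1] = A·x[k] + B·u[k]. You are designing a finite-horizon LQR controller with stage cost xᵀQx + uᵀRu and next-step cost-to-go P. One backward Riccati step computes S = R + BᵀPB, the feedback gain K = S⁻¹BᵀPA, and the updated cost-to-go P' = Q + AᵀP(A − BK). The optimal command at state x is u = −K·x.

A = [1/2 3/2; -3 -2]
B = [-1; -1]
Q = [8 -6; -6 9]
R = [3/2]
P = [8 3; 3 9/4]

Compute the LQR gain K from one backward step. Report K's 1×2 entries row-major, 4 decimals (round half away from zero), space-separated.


BᵀP = [-11.0000 -5.2500]
S = R + BᵀPB = [3/2] + [16.2500] = [17.7500]
BᵀPA = [10.2500 -6.0000]
K = S⁻¹·BᵀPA = [0.5775 -0.3380]
A−BK = [1.0775 1.1620; -2.4225 -2.3380]
AᵀP(A−BK) = [7.3310 6.4648; 6.4648 6.9718]
P' = Q + AᵀP(A−BK) = [15.3310 0.4648; 0.4648 15.9718]
tr(P') = 31.3028

0.5775 -0.3380


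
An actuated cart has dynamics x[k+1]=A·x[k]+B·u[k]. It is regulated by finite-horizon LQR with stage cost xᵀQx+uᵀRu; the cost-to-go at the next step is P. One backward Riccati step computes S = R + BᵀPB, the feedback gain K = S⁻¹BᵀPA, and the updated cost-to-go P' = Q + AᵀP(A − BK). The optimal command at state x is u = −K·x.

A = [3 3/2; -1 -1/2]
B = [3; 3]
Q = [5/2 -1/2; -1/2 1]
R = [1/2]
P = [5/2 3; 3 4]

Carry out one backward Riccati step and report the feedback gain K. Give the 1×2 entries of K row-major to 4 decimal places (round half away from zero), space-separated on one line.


BᵀP = [16.5000 21.0000]
S = R + BᵀPB = [1/2] + [112.5000] = [113.0000]
BᵀPA = [28.5000 14.2500]
K = S⁻¹·BᵀPA = [0.2522 0.1261]
A−BK = [2.2434 1.1217; -1.7566 -0.8783]
AᵀP(A−BK) = [1.3119 0.6560; 0.6560 0.3280]
P' = Q + AᵀP(A−BK) = [3.8119 0.1560; 0.1560 1.3280]
tr(P') = 5.1399

0.2522 0.1261


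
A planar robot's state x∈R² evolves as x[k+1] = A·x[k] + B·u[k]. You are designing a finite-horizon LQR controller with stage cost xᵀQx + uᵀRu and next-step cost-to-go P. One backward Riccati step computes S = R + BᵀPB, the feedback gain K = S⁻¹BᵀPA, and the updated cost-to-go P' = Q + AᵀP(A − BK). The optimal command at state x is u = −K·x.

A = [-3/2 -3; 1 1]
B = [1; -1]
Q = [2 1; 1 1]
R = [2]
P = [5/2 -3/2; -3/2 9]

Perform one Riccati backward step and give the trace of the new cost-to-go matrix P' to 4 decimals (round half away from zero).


BᵀP = [4.0000 -10.5000]
S = R + BᵀPB = [2] + [14.5000] = [16.5000]
BᵀPA = [-16.5000 -22.5000]
K = S⁻¹·BᵀPA = [-1.0000 -1.3636]
A−BK = [-0.5000 -1.6364; 0.0000 -0.3636]
AᵀP(A−BK) = [2.6250 4.5000; 4.5000 9.8182]
P' = Q + AᵀP(A−BK) = [4.6250 5.5000; 5.5000 10.8182]
tr(P') = 15.4432

15.4432


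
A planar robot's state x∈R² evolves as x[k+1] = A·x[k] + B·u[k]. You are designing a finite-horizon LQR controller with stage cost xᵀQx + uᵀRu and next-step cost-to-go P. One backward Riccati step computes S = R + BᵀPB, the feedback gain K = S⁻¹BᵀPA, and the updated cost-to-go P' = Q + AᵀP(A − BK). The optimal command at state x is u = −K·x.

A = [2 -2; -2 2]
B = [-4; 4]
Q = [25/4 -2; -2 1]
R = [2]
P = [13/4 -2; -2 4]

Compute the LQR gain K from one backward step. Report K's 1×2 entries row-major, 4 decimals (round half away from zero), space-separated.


-0.4945 0.4945

BᵀP = [-21.0000 24.0000]
S = R + BᵀPB = [2] + [180.0000] = [182.0000]
BᵀPA = [-90.0000 90.0000]
K = S⁻¹·BᵀPA = [-0.4945 0.4945]
A−BK = [0.0220 -0.0220; -0.0220 0.0220]
AᵀP(A−BK) = [0.4945 -0.4945; -0.4945 0.4945]
P' = Q + AᵀP(A−BK) = [6.7445 -2.4945; -2.4945 1.4945]
tr(P') = 8.2390


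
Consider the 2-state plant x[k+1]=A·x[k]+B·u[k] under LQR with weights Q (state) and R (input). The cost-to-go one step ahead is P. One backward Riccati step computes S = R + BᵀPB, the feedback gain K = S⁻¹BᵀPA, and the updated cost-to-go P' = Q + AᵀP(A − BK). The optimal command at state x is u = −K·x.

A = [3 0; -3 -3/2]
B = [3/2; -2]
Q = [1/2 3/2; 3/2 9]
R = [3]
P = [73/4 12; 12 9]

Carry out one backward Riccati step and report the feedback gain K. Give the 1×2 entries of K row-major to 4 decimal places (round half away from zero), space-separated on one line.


BᵀP = [3.3750 0.0000]
S = R + BᵀPB = [3] + [5.0625] = [8.0625]
BᵀPA = [10.1250 0.0000]
K = S⁻¹·BᵀPA = [1.2558 0.0000]
A−BK = [1.1163 0.0000; -0.4884 -1.5000]
AᵀP(A−BK) = [16.5349 -13.5000; -13.5000 20.2500]
P' = Q + AᵀP(A−BK) = [17.0349 -12.0000; -12.0000 29.2500]
tr(P') = 46.2849

1.2558 0.0000


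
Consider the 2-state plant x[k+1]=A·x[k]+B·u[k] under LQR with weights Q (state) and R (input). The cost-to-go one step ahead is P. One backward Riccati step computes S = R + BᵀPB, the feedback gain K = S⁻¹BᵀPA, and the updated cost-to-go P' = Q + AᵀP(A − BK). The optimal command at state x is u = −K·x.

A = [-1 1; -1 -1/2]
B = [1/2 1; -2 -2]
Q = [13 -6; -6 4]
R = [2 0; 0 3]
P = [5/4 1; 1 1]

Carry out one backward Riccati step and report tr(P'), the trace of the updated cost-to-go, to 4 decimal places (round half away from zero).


19.6205

BᵀP = [-1.3750 -1.5000; -0.7500 -1.0000]
S = R + BᵀPB = [2 0; 0 3] + [2.3125 1.6250; 1.6250 1.2500] = [4.3125 1.6250; 1.6250 4.2500]
BᵀPA = [2.8750 -0.6250; 1.7500 -0.2500]
K = S⁻¹·BᵀPA = [0.5976 -0.1434; 0.1833 -0.0040]
A−BK = [-1.4821 1.0757; 0.5618 -0.7948]
AᵀP(A−BK) = [2.2112 -0.8307; -0.8307 0.4094]
P' = Q + AᵀP(A−BK) = [15.2112 -6.8307; -6.8307 4.4094]
tr(P') = 19.6205


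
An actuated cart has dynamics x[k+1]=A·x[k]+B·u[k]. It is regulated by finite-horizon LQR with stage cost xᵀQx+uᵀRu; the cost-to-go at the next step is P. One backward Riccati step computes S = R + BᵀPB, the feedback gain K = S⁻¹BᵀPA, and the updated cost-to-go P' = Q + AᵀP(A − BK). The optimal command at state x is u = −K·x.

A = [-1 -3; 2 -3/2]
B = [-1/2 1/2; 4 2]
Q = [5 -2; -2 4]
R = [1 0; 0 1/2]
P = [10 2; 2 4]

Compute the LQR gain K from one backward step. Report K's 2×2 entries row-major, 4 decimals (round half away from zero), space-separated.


0.8970 1.4651 -0.8372 -3.7674

BᵀP = [3.0000 15.0000; 9.0000 9.0000]
S = R + BᵀPB = [1 0; 0 1/2] + [58.5000 31.5000; 31.5000 22.5000] = [59.5000 31.5000; 31.5000 23.0000]
BᵀPA = [27.0000 -31.5000; 9.0000 -40.5000]
K = S⁻¹·BᵀPA = [0.8970 1.4651; -0.8372 -3.7674]
A−BK = [-0.1329 -0.3837; 0.0864 0.1744]
AᵀP(A−BK) = [1.3156 3.3488; 3.3488 10.5698]
P' = Q + AᵀP(A−BK) = [6.3156 1.3488; 1.3488 14.5698]
tr(P') = 20.8854


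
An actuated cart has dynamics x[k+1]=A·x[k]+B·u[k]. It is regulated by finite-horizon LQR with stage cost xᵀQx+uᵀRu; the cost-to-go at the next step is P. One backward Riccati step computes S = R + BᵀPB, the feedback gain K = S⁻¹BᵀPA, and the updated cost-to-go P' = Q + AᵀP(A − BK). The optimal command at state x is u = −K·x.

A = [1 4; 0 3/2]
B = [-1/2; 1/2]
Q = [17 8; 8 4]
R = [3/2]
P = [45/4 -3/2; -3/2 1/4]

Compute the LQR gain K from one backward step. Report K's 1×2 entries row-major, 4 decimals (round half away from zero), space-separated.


BᵀP = [-6.3750 0.8750]
S = R + BᵀPB = [3/2] + [3.6250] = [5.1250]
BᵀPA = [-6.3750 -24.1875]
K = S⁻¹·BᵀPA = [-1.2439 -4.7195]
A−BK = [0.3780 1.6402; 0.6220 3.8598]
AᵀP(A−BK) = [3.3201 12.6631; 12.6631 48.4093]
P' = Q + AᵀP(A−BK) = [20.3201 20.6631; 20.6631 52.4093]
tr(P') = 72.7294

-1.2439 -4.7195


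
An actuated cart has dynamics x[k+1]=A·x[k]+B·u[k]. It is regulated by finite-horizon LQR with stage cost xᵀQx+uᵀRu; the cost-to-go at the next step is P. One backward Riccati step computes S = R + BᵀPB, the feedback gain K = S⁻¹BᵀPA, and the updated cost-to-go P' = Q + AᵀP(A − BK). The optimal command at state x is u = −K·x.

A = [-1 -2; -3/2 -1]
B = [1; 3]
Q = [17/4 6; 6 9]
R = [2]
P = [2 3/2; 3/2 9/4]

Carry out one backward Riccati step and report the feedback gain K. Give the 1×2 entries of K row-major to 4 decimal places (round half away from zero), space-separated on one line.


-0.5677 -0.6391

BᵀP = [6.5000 8.2500]
S = R + BᵀPB = [2] + [31.2500] = [33.2500]
BᵀPA = [-18.8750 -21.2500]
K = S⁻¹·BᵀPA = [-0.5677 -0.6391]
A−BK = [-0.4323 -1.3609; 0.2030 0.9173]
AᵀP(A−BK) = [0.8477 1.3120; 1.3120 2.6692]
P' = Q + AᵀP(A−BK) = [5.0977 7.3120; 7.3120 11.6692]
tr(P') = 16.7669


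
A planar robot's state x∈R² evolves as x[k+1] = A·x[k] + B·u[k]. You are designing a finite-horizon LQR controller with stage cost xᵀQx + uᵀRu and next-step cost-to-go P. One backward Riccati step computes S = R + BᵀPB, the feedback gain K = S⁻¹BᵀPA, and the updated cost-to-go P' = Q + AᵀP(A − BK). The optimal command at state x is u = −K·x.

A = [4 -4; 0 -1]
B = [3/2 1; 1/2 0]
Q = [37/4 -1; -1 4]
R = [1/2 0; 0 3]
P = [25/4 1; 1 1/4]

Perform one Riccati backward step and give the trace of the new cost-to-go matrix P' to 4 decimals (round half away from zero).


BᵀP = [9.8750 1.6250; 6.2500 1.0000]
S = R + BᵀPB = [1/2 0; 0 3] + [15.6250 9.8750; 9.8750 6.2500] = [16.1250 9.8750; 9.8750 9.2500]
BᵀPA = [39.5000 -41.1250; 25.0000 -26.0000]
K = S⁻¹·BᵀPA = [2.2947 -2.3946; 0.2530 -0.2545]
A−BK = [0.3050 -0.1537; -1.1474 0.1973]
AᵀP(A−BK) = [3.0354 -3.0536; -3.0536 3.1579]
P' = Q + AᵀP(A−BK) = [12.2854 -4.0536; -4.0536 7.1579]
tr(P') = 19.4433

19.4433


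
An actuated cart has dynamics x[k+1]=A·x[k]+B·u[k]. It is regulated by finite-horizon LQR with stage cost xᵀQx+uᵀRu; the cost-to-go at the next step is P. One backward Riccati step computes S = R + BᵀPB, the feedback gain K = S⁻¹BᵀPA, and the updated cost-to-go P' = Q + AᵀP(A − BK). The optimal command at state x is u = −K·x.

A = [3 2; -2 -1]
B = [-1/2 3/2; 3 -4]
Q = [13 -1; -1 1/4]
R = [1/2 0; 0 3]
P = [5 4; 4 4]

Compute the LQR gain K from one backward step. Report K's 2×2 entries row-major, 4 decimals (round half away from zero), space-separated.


0.9968 0.7940 0.6667 0.4444

BᵀP = [9.5000 10.0000; -8.5000 -10.0000]
S = R + BᵀPB = [1/2 0; 0 3] + [25.2500 -25.7500; -25.7500 27.2500] = [25.7500 -25.7500; -25.7500 30.2500]
BᵀPA = [8.5000 9.0000; -5.5000 -7.0000]
K = S⁻¹·BᵀPA = [0.9968 0.7940; 0.6667 0.4444]
A−BK = [2.4984 1.7303; -2.3236 -1.6041]
AᵀP(A−BK) = [8.1942 5.6958; 5.6958 3.9655]
P' = Q + AᵀP(A−BK) = [21.1942 4.6958; 4.6958 4.2155]
tr(P') = 25.4097


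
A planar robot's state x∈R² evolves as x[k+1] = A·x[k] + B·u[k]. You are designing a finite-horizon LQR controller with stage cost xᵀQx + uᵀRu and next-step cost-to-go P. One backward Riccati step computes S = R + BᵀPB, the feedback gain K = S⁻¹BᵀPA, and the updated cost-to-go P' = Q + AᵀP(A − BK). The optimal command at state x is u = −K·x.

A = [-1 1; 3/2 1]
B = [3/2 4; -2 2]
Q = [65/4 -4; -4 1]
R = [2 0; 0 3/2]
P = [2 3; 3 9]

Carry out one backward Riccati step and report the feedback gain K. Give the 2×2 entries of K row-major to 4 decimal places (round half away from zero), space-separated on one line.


BᵀP = [-3.0000 -13.5000; 14.0000 30.0000]
S = R + BᵀPB = [2 0; 0 3/2] + [22.5000 -39.0000; -39.0000 116.0000] = [24.5000 -39.0000; -39.0000 117.5000]
BᵀPA = [-17.2500 -16.5000; 31.0000 44.0000]
K = S⁻¹·BᵀPA = [-0.6024 -0.1641; 0.0639 0.3200]
A−BK = [-0.3520 -0.0340; 0.1675 0.0319]
AᵀP(A−BK) = [0.8784 0.2495; 0.2495 0.2124]
P' = Q + AᵀP(A−BK) = [17.1284 -3.7505; -3.7505 1.2124]
tr(P') = 18.3408

-0.6024 -0.1641 0.0639 0.3200


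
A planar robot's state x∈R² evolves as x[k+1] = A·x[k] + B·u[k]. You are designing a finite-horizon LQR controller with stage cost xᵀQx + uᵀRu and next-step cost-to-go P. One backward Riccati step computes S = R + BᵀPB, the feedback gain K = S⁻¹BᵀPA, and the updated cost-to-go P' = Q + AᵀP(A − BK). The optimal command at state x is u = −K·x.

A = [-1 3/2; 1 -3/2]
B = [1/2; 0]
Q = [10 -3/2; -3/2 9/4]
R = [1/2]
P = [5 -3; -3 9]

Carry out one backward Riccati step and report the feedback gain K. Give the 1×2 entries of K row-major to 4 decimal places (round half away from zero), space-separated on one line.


-2.2857 3.4286

BᵀP = [2.5000 -1.5000]
S = R + BᵀPB = [1/2] + [1.2500] = [1.7500]
BᵀPA = [-4.0000 6.0000]
K = S⁻¹·BᵀPA = [-2.2857 3.4286]
A−BK = [0.1429 -0.2143; 1.0000 -1.5000]
AᵀP(A−BK) = [10.8571 -16.2857; -16.2857 24.4286]
P' = Q + AᵀP(A−BK) = [20.8571 -17.7857; -17.7857 26.6786]
tr(P') = 47.5357


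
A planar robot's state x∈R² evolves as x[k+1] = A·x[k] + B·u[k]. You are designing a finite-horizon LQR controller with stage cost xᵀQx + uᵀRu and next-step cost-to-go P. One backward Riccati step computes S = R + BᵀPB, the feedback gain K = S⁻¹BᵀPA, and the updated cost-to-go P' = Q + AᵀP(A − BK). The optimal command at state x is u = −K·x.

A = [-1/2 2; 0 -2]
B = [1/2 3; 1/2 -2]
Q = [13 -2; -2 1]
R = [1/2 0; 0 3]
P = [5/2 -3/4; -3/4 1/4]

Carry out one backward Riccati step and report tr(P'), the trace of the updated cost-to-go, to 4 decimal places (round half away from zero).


15.4339

BᵀP = [0.8750 -0.2500; 9.0000 -2.7500]
S = R + BᵀPB = [1/2 0; 0 3] + [0.3125 3.1250; 3.1250 32.5000] = [0.8125 3.1250; 3.1250 35.5000]
BᵀPA = [-0.4375 2.2500; -4.5000 23.5000]
K = S⁻¹·BᵀPA = [-0.0770 0.3374; -0.1200 0.6323]
A−BK = [-0.1016 -0.0655; -0.2015 -0.9042]
AᵀP(A−BK) = [0.0514 -0.2572; -0.2572 1.3825]
P' = Q + AᵀP(A−BK) = [13.0514 -2.2572; -2.2572 2.3825]
tr(P') = 15.4339


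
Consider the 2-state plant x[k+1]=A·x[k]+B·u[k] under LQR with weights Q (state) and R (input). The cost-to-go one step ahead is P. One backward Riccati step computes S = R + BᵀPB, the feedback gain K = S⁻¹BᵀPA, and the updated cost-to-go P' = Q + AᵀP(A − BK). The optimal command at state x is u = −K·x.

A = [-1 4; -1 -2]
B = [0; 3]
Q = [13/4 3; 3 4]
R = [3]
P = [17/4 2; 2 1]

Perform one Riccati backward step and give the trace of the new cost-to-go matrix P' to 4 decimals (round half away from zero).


22.7500

BᵀP = [6.0000 3.0000]
S = R + BᵀPB = [3] + [9.0000] = [12.0000]
BᵀPA = [-9.0000 18.0000]
K = S⁻¹·BᵀPA = [-0.7500 1.5000]
A−BK = [-1.0000 4.0000; 1.2500 -6.5000]
AᵀP(A−BK) = [2.5000 -5.5000; -5.5000 13.0000]
P' = Q + AᵀP(A−BK) = [5.7500 -2.5000; -2.5000 17.0000]
tr(P') = 22.7500


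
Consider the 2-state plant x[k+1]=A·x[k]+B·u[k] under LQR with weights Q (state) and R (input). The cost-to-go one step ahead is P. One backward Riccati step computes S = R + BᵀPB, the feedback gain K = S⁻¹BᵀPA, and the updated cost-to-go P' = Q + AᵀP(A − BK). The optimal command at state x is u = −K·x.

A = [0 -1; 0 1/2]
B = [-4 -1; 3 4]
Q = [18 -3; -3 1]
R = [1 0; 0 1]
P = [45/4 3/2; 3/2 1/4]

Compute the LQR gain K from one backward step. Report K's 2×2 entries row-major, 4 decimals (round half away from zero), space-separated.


0.0000 0.2585 0.0000 -0.0094

BᵀP = [-40.5000 -5.2500; -5.2500 -0.5000]
S = R + BᵀPB = [1 0; 0 1] + [146.2500 19.5000; 19.5000 3.2500] = [147.2500 19.5000; 19.5000 4.2500]
BᵀPA = [0.0000 37.8750; 0.0000 5.0000]
K = S⁻¹·BᵀPA = [0.0000 0.2585; 0.0000 -0.0094]
A−BK = [0.0000 0.0244; 0.0000 -0.2377]
AᵀP(A−BK) = [0.0000 0.0000; 0.0000 0.0703]
P' = Q + AᵀP(A−BK) = [18.0000 -3.0000; -3.0000 1.0703]
tr(P') = 19.0703
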